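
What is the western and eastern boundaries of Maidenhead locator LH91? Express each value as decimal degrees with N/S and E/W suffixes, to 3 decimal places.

58.000° E, 60.000° E

Field L=11, H=7: +11·20° lon, +7·10° lat → SW at lon 40°, lat -20°.
Square 9, 1: +9·2° lon, +1·1° lat → SW at lon 58°, lat -19°.
Cell spans 2° lon × 1° lat.
west 58.000° E, east 60.000° E.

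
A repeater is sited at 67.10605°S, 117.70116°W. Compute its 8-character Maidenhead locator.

Offset from 180°W / 90°S: lon 62.29884°, lat 22.89395°.
Field (20°×10°, letters A–R): lon ⌊62.29884/20⌋ = 3 → D; lat ⌊22.89395/10⌋ = 2 → C.
Square (2°×1°, digits 0–9): lon ⌊2.29884/2⌋ = 1; lat ⌊2.89395/1⌋ = 2.
Subsquare (5′×2.5′, letters a–x): lon ⌊0.29884/0.0833333⌋ = 3 → d; lat ⌊0.89395/0.0416667⌋ = 21 → v.
Extended square (30″×15″, digits 0–9): lon ⌊0.04884/0.00833333⌋ = 5; lat ⌊0.01895/0.00416667⌋ = 4.

DC12dv54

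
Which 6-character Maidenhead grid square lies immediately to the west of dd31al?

DD21xl

Longitude subsquare a = 0; −1 → -1, wraps to 23 = x, carry into square.
Longitude square 3; −1 → 2.
The latitude characters are unchanged.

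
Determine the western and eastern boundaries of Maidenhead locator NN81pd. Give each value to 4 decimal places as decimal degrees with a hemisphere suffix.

Field N=13, N=13: +13·20° lon, +13·10° lat → SW at lon 80°, lat 40°.
Square 8, 1: +8·2° lon, +1·1° lat → SW at lon 96°, lat 41°.
Subsquare p=15, d=3: +15·0.0833333° lon, +3·0.0416667° lat → SW at lon 97.25°, lat 41.125°.
Cell spans 0.0833333° lon × 0.0416667° lat.
west 97.2500° E, east 97.3333° E.

97.2500° E, 97.3333° E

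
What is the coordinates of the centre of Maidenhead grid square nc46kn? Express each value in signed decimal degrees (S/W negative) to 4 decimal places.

-63.4375, 88.8750

Field N=13, C=2: +13·20° lon, +2·10° lat → SW at lon 80°, lat -70°.
Square 4, 6: +4·2° lon, +6·1° lat → SW at lon 88°, lat -64°.
Subsquare k=10, n=13: +10·0.0833333° lon, +13·0.0416667° lat → SW at lon 88.8333°, lat -63.4583°.
Cell spans 0.0833333° lon × 0.0416667° lat. Centre is SW corner plus half of each.
latitude -63.4375, longitude 88.8750.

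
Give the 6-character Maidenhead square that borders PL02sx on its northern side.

Latitude subsquare x = 23; +1 → 24, wraps to 0 = a, carry into square.
Latitude square 2; +1 → 3.
The longitude characters are unchanged.

PL03sa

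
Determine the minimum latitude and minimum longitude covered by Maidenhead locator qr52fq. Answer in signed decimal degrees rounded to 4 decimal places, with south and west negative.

82.6667, 150.4167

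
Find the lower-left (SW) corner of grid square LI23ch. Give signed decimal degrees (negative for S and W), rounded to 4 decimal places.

-6.7083, 44.1667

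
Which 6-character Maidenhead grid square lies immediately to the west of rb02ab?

QB92xb

Longitude subsquare a = 0; −1 → -1, wraps to 23 = x, carry into square.
Longitude square 0; −1 → -1, wraps to 9, carry into field.
Longitude field R = 17; −1 → 16 = Q.
The latitude characters are unchanged.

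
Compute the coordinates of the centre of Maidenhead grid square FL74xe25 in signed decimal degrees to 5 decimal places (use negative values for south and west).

Field F=5, L=11: +5·20° lon, +11·10° lat → SW at lon -80°, lat 20°.
Square 7, 4: +7·2° lon, +4·1° lat → SW at lon -66°, lat 24°.
Subsquare x=23, e=4: +23·0.0833333° lon, +4·0.0416667° lat → SW at lon -64.0833°, lat 24.1667°.
Extended square 2, 5: +2·0.00833333° lon, +5·0.00416667° lat → SW at lon -64.0667°, lat 24.1875°.
Cell spans 0.00833333° lon × 0.00416667° lat. Centre is SW corner plus half of each.
latitude 24.18958, longitude -64.06250.

24.18958, -64.06250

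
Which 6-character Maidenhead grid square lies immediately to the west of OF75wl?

OF75vl

Longitude subsquare w = 22; −1 → 21 = v.
The latitude characters are unchanged.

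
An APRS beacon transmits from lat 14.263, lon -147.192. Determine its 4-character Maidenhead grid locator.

BK64

Add 180° to longitude and 90° to latitude: 32.81, 104.26.
Field: lon ⌊32.81/20⌋ = 1 → B; lat ⌊104.26/10⌋ = 10 → K.
Square: lon ⌊12.81/2⌋ = 6; lat ⌊4.26/1⌋ = 4.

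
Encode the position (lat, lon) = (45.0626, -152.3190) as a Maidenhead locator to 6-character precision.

BN35ub

Offset from 180°W / 90°S: lon 27.6810°, lat 135.0626°.
Field (20°×10°, letters A–R): 27.6810/20 → 1 → B, 135.0626/10 → 13 → N; chars BN.
Square (2°×1°, digits 0–9): 7.6810/2 → 3, 5.0626/1 → 5; chars 35.
Subsquare (5′×2.5′, letters a–x): 1.6810/0.0833333 → 20 → u, 0.0626/0.0416667 → 1 → b; chars ub.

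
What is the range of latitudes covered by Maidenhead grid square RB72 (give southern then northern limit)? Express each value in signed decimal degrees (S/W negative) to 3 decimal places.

-78.000, -77.000

Field R=17, B=1: +17·20° lon, +1·10° lat → SW at lon 160°, lat -80°.
Square 7, 2: +7·2° lon, +2·1° lat → SW at lon 174°, lat -78°.
Cell spans 2° lon × 1° lat.
south -78.000, north -77.000.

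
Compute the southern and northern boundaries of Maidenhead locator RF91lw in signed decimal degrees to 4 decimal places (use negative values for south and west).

-38.0833, -38.0417

Field R=17, F=5: +17·20° lon, +5·10° lat → SW at lon 160°, lat -40°.
Square 9, 1: +9·2° lon, +1·1° lat → SW at lon 178°, lat -39°.
Subsquare l=11, w=22: +11·0.0833333° lon, +22·0.0416667° lat → SW at lon 178.917°, lat -38.0833°.
Cell spans 0.0833333° lon × 0.0416667° lat.
south -38.0833, north -38.0417.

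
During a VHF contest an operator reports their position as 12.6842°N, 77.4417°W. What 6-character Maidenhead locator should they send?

FK12gq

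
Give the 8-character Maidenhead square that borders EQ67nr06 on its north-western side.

Longitude extended square 0; −1 → -1, wraps to 9, carry into subsquare.
Longitude subsquare n = 13; −1 → 12 = m.
Latitude extended square 6; +1 → 7.

EQ67mr97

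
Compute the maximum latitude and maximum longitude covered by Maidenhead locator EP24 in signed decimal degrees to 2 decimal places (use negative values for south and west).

Field E=4, P=15: +4·20° lon, +15·10° lat → SW at lon -100°, lat 60°.
Square 2, 4: +2·2° lon, +4·1° lat → SW at lon -96°, lat 64°.
Cell spans 2° lon × 1° lat. NE corner is SW corner plus one full cell.
latitude 65.00, longitude -94.00.

65.00, -94.00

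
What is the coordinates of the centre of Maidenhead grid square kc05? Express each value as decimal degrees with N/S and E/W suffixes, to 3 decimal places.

Field K=10, C=2: +10·20° lon, +2·10° lat → SW at lon 20°, lat -70°.
Square 0, 5: +0·2° lon, +5·1° lat → SW at lon 20°, lat -65°.
Cell spans 2° lon × 1° lat. Centre is SW corner plus half of each.
latitude 64.500° S, longitude 21.000° E.

64.500° S, 21.000° E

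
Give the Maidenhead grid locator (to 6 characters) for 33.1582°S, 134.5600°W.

Offset from 180°W / 90°S: lon 45.4400°, lat 56.8418°.
Field (20°×10°, letters A–R): lon ⌊45.4400/20⌋ = 2 → C; lat ⌊56.8418/10⌋ = 5 → F.
Square (2°×1°, digits 0–9): lon ⌊5.4400/2⌋ = 2; lat ⌊6.8418/1⌋ = 6.
Subsquare (5′×2.5′, letters a–x): lon ⌊1.4400/0.0833333⌋ = 17 → r; lat ⌊0.8418/0.0416667⌋ = 20 → u.

CF26ru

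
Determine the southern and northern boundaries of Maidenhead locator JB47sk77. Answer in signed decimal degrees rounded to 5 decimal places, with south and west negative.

Field J=9, B=1: +9·20° lon, +1·10° lat → SW at lon 0°, lat -80°.
Square 4, 7: +4·2° lon, +7·1° lat → SW at lon 8°, lat -73°.
Subsquare s=18, k=10: +18·0.0833333° lon, +10·0.0416667° lat → SW at lon 9.5°, lat -72.5833°.
Extended square 7, 7: +7·0.00833333° lon, +7·0.00416667° lat → SW at lon 9.55833°, lat -72.5542°.
Cell spans 0.00833333° lon × 0.00416667° lat.
south -72.55417, north -72.55000.

-72.55417, -72.55000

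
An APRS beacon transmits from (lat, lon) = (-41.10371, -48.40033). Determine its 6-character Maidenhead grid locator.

Shift to the Maidenhead origin (180°W, 90°S): lon 131.5997, lat 48.8963.
Field: lon ⌊131.5997/20⌋ = 6 → G; lat ⌊48.8963/10⌋ = 4 → E.
Square: lon ⌊11.5997/2⌋ = 5; lat ⌊8.8963/1⌋ = 8.
Subsquare: lon ⌊1.5997/0.0833333⌋ = 19 → t; lat ⌊0.8963/0.0416667⌋ = 21 → v.

GE58tv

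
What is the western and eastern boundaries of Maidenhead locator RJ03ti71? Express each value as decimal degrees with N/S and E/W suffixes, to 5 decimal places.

161.64167° E, 161.65000° E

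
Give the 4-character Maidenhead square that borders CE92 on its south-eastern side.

DE01

Longitude square 9; +1 → 10, wraps to 0, carry into field.
Longitude field C = 2; +1 → 3 = D.
Latitude square 2; −1 → 1.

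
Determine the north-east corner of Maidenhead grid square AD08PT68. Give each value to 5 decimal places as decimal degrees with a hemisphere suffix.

51.17083° S, 178.69167° W

Field A=0, D=3: +0·20° lon, +3·10° lat → SW at lon -180°, lat -60°.
Square 0, 8: +0·2° lon, +8·1° lat → SW at lon -180°, lat -52°.
Subsquare p=15, t=19: +15·0.0833333° lon, +19·0.0416667° lat → SW at lon -178.75°, lat -51.2083°.
Extended square 6, 8: +6·0.00833333° lon, +8·0.00416667° lat → SW at lon -178.7°, lat -51.175°.
Cell spans 0.00833333° lon × 0.00416667° lat. NE corner is SW corner plus one full cell.
latitude 51.17083° S, longitude 178.69167° W.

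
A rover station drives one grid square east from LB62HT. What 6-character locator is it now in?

Longitude subsquare h = 7; +1 → 8 = i.
The latitude characters are unchanged.

LB62it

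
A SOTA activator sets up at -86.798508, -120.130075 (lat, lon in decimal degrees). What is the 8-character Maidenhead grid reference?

CA93we48

Shift to the Maidenhead origin (180°W, 90°S): lon 59.86992, lat 3.20149.
Field (20°×10°, letters A–R): 59.86992/20 → 2 → C, 3.20149/10 → 0 → A; chars CA.
Square (2°×1°, digits 0–9): 19.86992/2 → 9, 3.20149/1 → 3; chars 93.
Subsquare (5′×2.5′, letters a–x): 1.86992/0.0833333 → 22 → w, 0.20149/0.0416667 → 4 → e; chars we.
Extended square (30″×15″, digits 0–9): 0.03659/0.00833333 → 4, 0.03483/0.00416667 → 8; chars 48.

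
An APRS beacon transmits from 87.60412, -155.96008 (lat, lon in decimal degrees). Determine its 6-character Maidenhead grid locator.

BR27ao

Shift to the Maidenhead origin (180°W, 90°S): lon 24.0399, lat 177.6041.
Field: 24.0399/20 → 1 → B, 177.6041/10 → 17 → R; chars BR.
Square: 4.0399/2 → 2, 7.6041/1 → 7; chars 27.
Subsquare: 0.0399/0.0833333 → 0 → a, 0.6041/0.0416667 → 14 → o; chars ao.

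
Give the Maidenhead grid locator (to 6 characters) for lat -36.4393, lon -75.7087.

FF23dn

Shift to the Maidenhead origin (180°W, 90°S): lon 104.2913, lat 53.5607.
Field: lon ⌊104.2913/20⌋ = 5 → F; lat ⌊53.5607/10⌋ = 5 → F.
Square: lon ⌊4.2913/2⌋ = 2; lat ⌊3.5607/1⌋ = 3.
Subsquare: lon ⌊0.2913/0.0833333⌋ = 3 → d; lat ⌊0.5607/0.0416667⌋ = 13 → n.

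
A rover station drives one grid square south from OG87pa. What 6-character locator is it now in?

Latitude subsquare a = 0; −1 → -1, wraps to 23 = x, carry into square.
Latitude square 7; −1 → 6.
The longitude characters are unchanged.

OG86px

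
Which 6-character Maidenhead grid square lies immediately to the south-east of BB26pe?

BB26qd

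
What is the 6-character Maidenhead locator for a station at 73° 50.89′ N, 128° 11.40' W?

Shift to the Maidenhead origin (180°W, 90°S): lon 51.8100, lat 163.8482.
Field (20°×10°, letters A–R): 51.8100/20 → 2 → C, 163.8482/10 → 16 → Q; chars CQ.
Square (2°×1°, digits 0–9): 11.8100/2 → 5, 3.8482/1 → 3; chars 53.
Subsquare (5′×2.5′, letters a–x): 1.8100/0.0833333 → 21 → v, 0.8482/0.0416667 → 20 → u; chars vu.

CQ53vu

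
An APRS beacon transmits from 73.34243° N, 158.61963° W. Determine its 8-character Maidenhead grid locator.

BQ03qi52

Offset from 180°W / 90°S: lon 21.38037°, lat 163.34243°.
Field: 21.38037/20 → 1 → B, 163.34243/10 → 16 → Q; chars BQ.
Square: 1.38037/2 → 0, 3.34243/1 → 3; chars 03.
Subsquare: 1.38037/0.0833333 → 16 → q, 0.34243/0.0416667 → 8 → i; chars qi.
Extended square: 0.04704/0.00833333 → 5, 0.00910/0.00416667 → 2; chars 52.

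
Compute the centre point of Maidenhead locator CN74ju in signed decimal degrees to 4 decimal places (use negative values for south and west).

Field C=2, N=13: +2·20° lon, +13·10° lat → SW at lon -140°, lat 40°.
Square 7, 4: +7·2° lon, +4·1° lat → SW at lon -126°, lat 44°.
Subsquare j=9, u=20: +9·0.0833333° lon, +20·0.0416667° lat → SW at lon -125.25°, lat 44.8333°.
Cell spans 0.0833333° lon × 0.0416667° lat. Centre is SW corner plus half of each.
latitude 44.8542, longitude -125.2083.

44.8542, -125.2083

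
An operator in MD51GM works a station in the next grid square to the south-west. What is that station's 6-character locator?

MD51fl

Longitude subsquare g = 6; −1 → 5 = f.
Latitude subsquare m = 12; −1 → 11 = l.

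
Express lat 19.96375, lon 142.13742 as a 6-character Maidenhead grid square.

Add 180° to longitude and 90° to latitude: 322.1374, 109.9638.
Field: lon ⌊322.1374/20⌋ = 16 → Q; lat ⌊109.9638/10⌋ = 10 → K.
Square: lon ⌊2.1374/2⌋ = 1; lat ⌊9.9638/1⌋ = 9.
Subsquare: lon ⌊0.1374/0.0833333⌋ = 1 → b; lat ⌊0.9638/0.0416667⌋ = 23 → x.

QK19bx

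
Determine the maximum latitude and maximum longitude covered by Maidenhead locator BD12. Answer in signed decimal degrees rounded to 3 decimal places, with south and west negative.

-57.000, -156.000

Field B=1, D=3: +1·20° lon, +3·10° lat → SW at lon -160°, lat -60°.
Square 1, 2: +1·2° lon, +2·1° lat → SW at lon -158°, lat -58°.
Cell spans 2° lon × 1° lat. NE corner is SW corner plus one full cell.
latitude -57.000, longitude -156.000.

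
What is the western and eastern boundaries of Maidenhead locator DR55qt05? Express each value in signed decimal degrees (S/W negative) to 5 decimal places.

-108.66667, -108.65833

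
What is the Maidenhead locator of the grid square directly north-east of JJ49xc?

Longitude subsquare x = 23; +1 → 24, wraps to 0 = a, carry into square.
Longitude square 4; +1 → 5.
Latitude subsquare c = 2; +1 → 3 = d.

JJ59ad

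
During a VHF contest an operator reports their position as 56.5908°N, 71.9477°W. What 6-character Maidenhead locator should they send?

Add 180° to longitude and 90° to latitude: 108.0523, 146.5908.
Field: lon ⌊108.0523/20⌋ = 5 → F; lat ⌊146.5908/10⌋ = 14 → O.
Square: lon ⌊8.0523/2⌋ = 4; lat ⌊6.5908/1⌋ = 6.
Subsquare: lon ⌊0.0523/0.0833333⌋ = 0 → a; lat ⌊0.5908/0.0416667⌋ = 14 → o.

FO46ao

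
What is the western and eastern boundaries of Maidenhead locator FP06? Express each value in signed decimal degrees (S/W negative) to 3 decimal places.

Field F=5, P=15: +5·20° lon, +15·10° lat → SW at lon -80°, lat 60°.
Square 0, 6: +0·2° lon, +6·1° lat → SW at lon -80°, lat 66°.
Cell spans 2° lon × 1° lat.
west -80.000, east -78.000.

-80.000, -78.000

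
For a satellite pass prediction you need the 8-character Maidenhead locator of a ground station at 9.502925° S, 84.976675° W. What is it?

EI70ml29

Shift to the Maidenhead origin (180°W, 90°S): lon 95.02332, lat 80.49707.
Field: 95.02332/20 → 4 → E, 80.49707/10 → 8 → I; chars EI.
Square: 15.02332/2 → 7, 0.49707/1 → 0; chars 70.
Subsquare: 1.02332/0.0833333 → 12 → m, 0.49707/0.0416667 → 11 → l; chars ml.
Extended square: 0.02332/0.00833333 → 2, 0.03874/0.00416667 → 9; chars 29.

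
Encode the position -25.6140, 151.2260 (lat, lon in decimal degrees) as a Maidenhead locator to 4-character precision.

Add 180° to longitude and 90° to latitude: 331.23, 64.39.
Field: lon ⌊331.23/20⌋ = 16 → Q; lat ⌊64.39/10⌋ = 6 → G.
Square: lon ⌊11.23/2⌋ = 5; lat ⌊4.39/1⌋ = 4.

QG54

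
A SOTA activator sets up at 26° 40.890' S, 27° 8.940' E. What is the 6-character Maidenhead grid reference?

Add 180° to longitude and 90° to latitude: 207.1490, 63.3185.
Field: 207.1490/20 → 10 → K, 63.3185/10 → 6 → G; chars KG.
Square: 7.1490/2 → 3, 3.3185/1 → 3; chars 33.
Subsquare: 1.1490/0.0833333 → 13 → n, 0.3185/0.0416667 → 7 → h; chars nh.

KG33nh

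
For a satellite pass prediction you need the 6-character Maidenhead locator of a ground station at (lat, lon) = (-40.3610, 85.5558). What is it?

Offset from 180°W / 90°S: lon 265.5558°, lat 49.6390°.
Field: 265.5558/20 → 13 → N, 49.6390/10 → 4 → E; chars NE.
Square: 5.5558/2 → 2, 9.6390/1 → 9; chars 29.
Subsquare: 1.5558/0.0833333 → 18 → s, 0.6390/0.0416667 → 15 → p; chars sp.

NE29sp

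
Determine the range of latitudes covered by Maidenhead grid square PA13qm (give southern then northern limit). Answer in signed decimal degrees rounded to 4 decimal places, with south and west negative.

-86.5000, -86.4583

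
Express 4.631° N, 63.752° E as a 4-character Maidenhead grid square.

Offset from 180°W / 90°S: lon 243.75°, lat 94.63°.
Field: lon ⌊243.75/20⌋ = 12 → M; lat ⌊94.63/10⌋ = 9 → J.
Square: lon ⌊3.75/2⌋ = 1; lat ⌊4.63/1⌋ = 4.

MJ14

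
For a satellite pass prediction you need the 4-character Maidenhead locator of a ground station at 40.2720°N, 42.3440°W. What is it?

GN80

Add 180° to longitude and 90° to latitude: 137.66, 130.27.
Field: 137.66/20 → 6 → G, 130.27/10 → 13 → N; chars GN.
Square: 17.66/2 → 8, 0.27/1 → 0; chars 80.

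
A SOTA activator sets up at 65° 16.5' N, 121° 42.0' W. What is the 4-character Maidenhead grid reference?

Shift to the Maidenhead origin (180°W, 90°S): lon 58.30, lat 155.28.
Field (20°×10°, letters A–R): lon ⌊58.30/20⌋ = 2 → C; lat ⌊155.28/10⌋ = 15 → P.
Square (2°×1°, digits 0–9): lon ⌊18.30/2⌋ = 9; lat ⌊5.28/1⌋ = 5.

CP95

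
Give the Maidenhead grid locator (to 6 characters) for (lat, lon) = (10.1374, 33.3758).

KK60qd

Add 180° to longitude and 90° to latitude: 213.3758, 100.1374.
Field: 213.3758/20 → 10 → K, 100.1374/10 → 10 → K; chars KK.
Square: 13.3758/2 → 6, 0.1374/1 → 0; chars 60.
Subsquare: 1.3758/0.0833333 → 16 → q, 0.1374/0.0416667 → 3 → d; chars qd.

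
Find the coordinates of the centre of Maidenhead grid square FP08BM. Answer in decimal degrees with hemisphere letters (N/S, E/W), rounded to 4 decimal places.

68.5208° N, 79.8750° W

Field F=5, P=15: +5·20° lon, +15·10° lat → SW at lon -80°, lat 60°.
Square 0, 8: +0·2° lon, +8·1° lat → SW at lon -80°, lat 68°.
Subsquare b=1, m=12: +1·0.0833333° lon, +12·0.0416667° lat → SW at lon -79.9167°, lat 68.5°.
Cell spans 0.0833333° lon × 0.0416667° lat. Centre is SW corner plus half of each.
latitude 68.5208° N, longitude 79.8750° W.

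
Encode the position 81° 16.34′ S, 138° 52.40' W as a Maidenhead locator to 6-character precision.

Offset from 180°W / 90°S: lon 41.1267°, lat 8.7277°.
Field: 41.1267/20 → 2 → C, 8.7277/10 → 0 → A; chars CA.
Square: 1.1267/2 → 0, 8.7277/1 → 8; chars 08.
Subsquare: 1.1267/0.0833333 → 13 → n, 0.7277/0.0416667 → 17 → r; chars nr.

CA08nr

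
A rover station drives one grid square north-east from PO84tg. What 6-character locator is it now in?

Longitude subsquare t = 19; +1 → 20 = u.
Latitude subsquare g = 6; +1 → 7 = h.

PO84uh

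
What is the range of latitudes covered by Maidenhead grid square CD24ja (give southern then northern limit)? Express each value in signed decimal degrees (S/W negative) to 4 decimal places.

Field C=2, D=3: +2·20° lon, +3·10° lat → SW at lon -140°, lat -60°.
Square 2, 4: +2·2° lon, +4·1° lat → SW at lon -136°, lat -56°.
Subsquare j=9, a=0: +9·0.0833333° lon, +0·0.0416667° lat → SW at lon -135.25°, lat -56°.
Cell spans 0.0833333° lon × 0.0416667° lat.
south -56.0000, north -55.9583.

-56.0000, -55.9583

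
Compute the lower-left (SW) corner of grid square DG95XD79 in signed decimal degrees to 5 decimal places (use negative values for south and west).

Field D=3, G=6: +3·20° lon, +6·10° lat → SW at lon -120°, lat -30°.
Square 9, 5: +9·2° lon, +5·1° lat → SW at lon -102°, lat -25°.
Subsquare x=23, d=3: +23·0.0833333° lon, +3·0.0416667° lat → SW at lon -100.083°, lat -24.875°.
Extended square 7, 9: +7·0.00833333° lon, +9·0.00416667° lat → SW at lon -100.025°, lat -24.8375°.
latitude -24.83750, longitude -100.02500.

-24.83750, -100.02500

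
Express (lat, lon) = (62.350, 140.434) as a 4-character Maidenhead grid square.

Shift to the Maidenhead origin (180°W, 90°S): lon 320.43, lat 152.35.
Field: lon ⌊320.43/20⌋ = 16 → Q; lat ⌊152.35/10⌋ = 15 → P.
Square: lon ⌊0.43/2⌋ = 0; lat ⌊2.35/1⌋ = 2.

QP02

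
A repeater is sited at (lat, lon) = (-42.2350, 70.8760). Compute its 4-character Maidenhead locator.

Add 180° to longitude and 90° to latitude: 250.88, 47.77.
Field (20°×10°, letters A–R): 250.88/20 → 12 → M, 47.77/10 → 4 → E; chars ME.
Square (2°×1°, digits 0–9): 10.88/2 → 5, 7.77/1 → 7; chars 57.

ME57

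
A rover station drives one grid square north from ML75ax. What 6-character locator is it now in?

Latitude subsquare x = 23; +1 → 24, wraps to 0 = a, carry into square.
Latitude square 5; +1 → 6.
The longitude characters are unchanged.

ML76aa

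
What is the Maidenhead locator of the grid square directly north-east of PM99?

QN00

Longitude square 9; +1 → 10, wraps to 0, carry into field.
Longitude field P = 15; +1 → 16 = Q.
Latitude square 9; +1 → 10, wraps to 0, carry into field.
Latitude field M = 12; +1 → 13 = N.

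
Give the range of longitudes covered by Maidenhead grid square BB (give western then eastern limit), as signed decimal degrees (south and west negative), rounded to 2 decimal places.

Field B=1, B=1: +1·20° lon, +1·10° lat → SW at lon -160°, lat -80°.
Cell spans 20° lon × 10° lat.
west -160.00, east -140.00.

-160.00, -140.00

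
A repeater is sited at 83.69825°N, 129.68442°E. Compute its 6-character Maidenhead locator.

PR43uq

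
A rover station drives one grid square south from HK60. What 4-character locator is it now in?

HJ69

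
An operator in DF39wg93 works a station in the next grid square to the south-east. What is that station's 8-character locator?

DF39xg02

Longitude extended square 9; +1 → 10, wraps to 0, carry into subsquare.
Longitude subsquare w = 22; +1 → 23 = x.
Latitude extended square 3; −1 → 2.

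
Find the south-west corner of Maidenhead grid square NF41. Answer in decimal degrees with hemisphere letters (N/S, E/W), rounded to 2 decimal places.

39.00° S, 88.00° E

Field N=13, F=5: +13·20° lon, +5·10° lat → SW at lon 80°, lat -40°.
Square 4, 1: +4·2° lon, +1·1° lat → SW at lon 88°, lat -39°.
latitude 39.00° S, longitude 88.00° E.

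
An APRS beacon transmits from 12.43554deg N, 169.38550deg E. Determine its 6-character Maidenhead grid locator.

RK42qk

Shift to the Maidenhead origin (180°W, 90°S): lon 349.3855, lat 102.4355.
Field (20°×10°, letters A–R): 349.3855/20 → 17 → R, 102.4355/10 → 10 → K; chars RK.
Square (2°×1°, digits 0–9): 9.3855/2 → 4, 2.4355/1 → 2; chars 42.
Subsquare (5′×2.5′, letters a–x): 1.3855/0.0833333 → 16 → q, 0.4355/0.0416667 → 10 → k; chars qk.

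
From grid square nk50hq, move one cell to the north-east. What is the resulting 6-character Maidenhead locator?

NK50ir

Longitude subsquare h = 7; +1 → 8 = i.
Latitude subsquare q = 16; +1 → 17 = r.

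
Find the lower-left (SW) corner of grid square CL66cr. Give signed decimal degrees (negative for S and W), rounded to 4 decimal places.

26.7083, -127.8333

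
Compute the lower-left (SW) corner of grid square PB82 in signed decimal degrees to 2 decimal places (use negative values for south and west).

-78.00, 136.00

Field P=15, B=1: +15·20° lon, +1·10° lat → SW at lon 120°, lat -80°.
Square 8, 2: +8·2° lon, +2·1° lat → SW at lon 136°, lat -78°.
latitude -78.00, longitude 136.00.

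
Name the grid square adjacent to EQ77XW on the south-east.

Longitude subsquare x = 23; +1 → 24, wraps to 0 = a, carry into square.
Longitude square 7; +1 → 8.
Latitude subsquare w = 22; −1 → 21 = v.

EQ87av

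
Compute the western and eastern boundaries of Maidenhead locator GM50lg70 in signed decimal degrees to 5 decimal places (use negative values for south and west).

-49.02500, -49.01667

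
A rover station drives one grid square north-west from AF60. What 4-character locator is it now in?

AF51

Longitude square 6; −1 → 5.
Latitude square 0; +1 → 1.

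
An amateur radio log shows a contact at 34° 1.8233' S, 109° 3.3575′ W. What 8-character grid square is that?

DF55lx32

Add 180° to longitude and 90° to latitude: 70.94404, 55.96961.
Field (20°×10°, letters A–R): lon ⌊70.94404/20⌋ = 3 → D; lat ⌊55.96961/10⌋ = 5 → F.
Square (2°×1°, digits 0–9): lon ⌊10.94404/2⌋ = 5; lat ⌊5.96961/1⌋ = 5.
Subsquare (5′×2.5′, letters a–x): lon ⌊0.94404/0.0833333⌋ = 11 → l; lat ⌊0.96961/0.0416667⌋ = 23 → x.
Extended square (30″×15″, digits 0–9): lon ⌊0.02737/0.00833333⌋ = 3; lat ⌊0.01128/0.00416667⌋ = 2.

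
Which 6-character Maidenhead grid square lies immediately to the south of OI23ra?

OI22rx

Latitude subsquare a = 0; −1 → -1, wraps to 23 = x, carry into square.
Latitude square 3; −1 → 2.
The longitude characters are unchanged.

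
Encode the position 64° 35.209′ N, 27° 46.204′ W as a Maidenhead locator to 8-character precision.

HP64co70

Shift to the Maidenhead origin (180°W, 90°S): lon 152.22993, lat 154.58682.
Field: lon ⌊152.22993/20⌋ = 7 → H; lat ⌊154.58682/10⌋ = 15 → P.
Square: lon ⌊12.22993/2⌋ = 6; lat ⌊4.58682/1⌋ = 4.
Subsquare: lon ⌊0.22993/0.0833333⌋ = 2 → c; lat ⌊0.58682/0.0416667⌋ = 14 → o.
Extended square: lon ⌊0.06327/0.00833333⌋ = 7; lat ⌊0.00348/0.00416667⌋ = 0.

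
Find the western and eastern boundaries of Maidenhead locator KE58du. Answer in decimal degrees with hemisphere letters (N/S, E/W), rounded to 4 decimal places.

30.2500° E, 30.3333° E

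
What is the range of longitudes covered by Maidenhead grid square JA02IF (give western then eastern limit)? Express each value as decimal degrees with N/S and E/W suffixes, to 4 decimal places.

Field J=9, A=0: +9·20° lon, +0·10° lat → SW at lon 0°, lat -90°.
Square 0, 2: +0·2° lon, +2·1° lat → SW at lon 0°, lat -88°.
Subsquare i=8, f=5: +8·0.0833333° lon, +5·0.0416667° lat → SW at lon 0.666667°, lat -87.7917°.
Cell spans 0.0833333° lon × 0.0416667° lat.
west 0.6667° E, east 0.7500° E.

0.6667° E, 0.7500° E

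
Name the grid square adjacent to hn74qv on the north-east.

HN74rw

Longitude subsquare q = 16; +1 → 17 = r.
Latitude subsquare v = 21; +1 → 22 = w.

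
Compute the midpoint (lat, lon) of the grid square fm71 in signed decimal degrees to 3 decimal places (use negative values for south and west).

31.500, -65.000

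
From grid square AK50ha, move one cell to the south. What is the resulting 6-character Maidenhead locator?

AJ59hx

Latitude subsquare a = 0; −1 → -1, wraps to 23 = x, carry into square.
Latitude square 0; −1 → -1, wraps to 9, carry into field.
Latitude field K = 10; −1 → 9 = J.
The longitude characters are unchanged.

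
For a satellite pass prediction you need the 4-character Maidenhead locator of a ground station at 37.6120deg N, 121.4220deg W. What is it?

Offset from 180°W / 90°S: lon 58.58°, lat 127.61°.
Field: 58.58/20 → 2 → C, 127.61/10 → 12 → M; chars CM.
Square: 18.58/2 → 9, 7.61/1 → 7; chars 97.

CM97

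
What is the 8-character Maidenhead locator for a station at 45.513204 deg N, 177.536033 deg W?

AN15fm53

Add 180° to longitude and 90° to latitude: 2.46397, 135.51320.
Field: lon ⌊2.46397/20⌋ = 0 → A; lat ⌊135.51320/10⌋ = 13 → N.
Square: lon ⌊2.46397/2⌋ = 1; lat ⌊5.51320/1⌋ = 5.
Subsquare: lon ⌊0.46397/0.0833333⌋ = 5 → f; lat ⌊0.51320/0.0416667⌋ = 12 → m.
Extended square: lon ⌊0.04730/0.00833333⌋ = 5; lat ⌊0.01320/0.00416667⌋ = 3.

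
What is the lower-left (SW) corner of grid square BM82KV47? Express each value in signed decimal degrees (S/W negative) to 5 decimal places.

Field B=1, M=12: +1·20° lon, +12·10° lat → SW at lon -160°, lat 30°.
Square 8, 2: +8·2° lon, +2·1° lat → SW at lon -144°, lat 32°.
Subsquare k=10, v=21: +10·0.0833333° lon, +21·0.0416667° lat → SW at lon -143.167°, lat 32.875°.
Extended square 4, 7: +4·0.00833333° lon, +7·0.00416667° lat → SW at lon -143.133°, lat 32.9042°.
latitude 32.90417, longitude -143.13333.

32.90417, -143.13333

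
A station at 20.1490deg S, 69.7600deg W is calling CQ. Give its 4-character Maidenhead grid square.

FG59

Offset from 180°W / 90°S: lon 110.24°, lat 69.85°.
Field: lon ⌊110.24/20⌋ = 5 → F; lat ⌊69.85/10⌋ = 6 → G.
Square: lon ⌊10.24/2⌋ = 5; lat ⌊9.85/1⌋ = 9.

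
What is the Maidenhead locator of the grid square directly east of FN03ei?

Longitude subsquare e = 4; +1 → 5 = f.
The latitude characters are unchanged.

FN03fi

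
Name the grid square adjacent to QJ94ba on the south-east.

QJ93cx

Longitude subsquare b = 1; +1 → 2 = c.
Latitude subsquare a = 0; −1 → -1, wraps to 23 = x, carry into square.
Latitude square 4; −1 → 3.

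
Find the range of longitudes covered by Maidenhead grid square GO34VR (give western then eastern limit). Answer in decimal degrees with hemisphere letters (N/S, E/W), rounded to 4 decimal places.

52.2500° W, 52.1667° W

Field G=6, O=14: +6·20° lon, +14·10° lat → SW at lon -60°, lat 50°.
Square 3, 4: +3·2° lon, +4·1° lat → SW at lon -54°, lat 54°.
Subsquare v=21, r=17: +21·0.0833333° lon, +17·0.0416667° lat → SW at lon -52.25°, lat 54.7083°.
Cell spans 0.0833333° lon × 0.0416667° lat.
west 52.2500° W, east 52.1667° W.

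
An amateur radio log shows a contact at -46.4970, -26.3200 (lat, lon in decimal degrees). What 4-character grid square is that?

Offset from 180°W / 90°S: lon 153.68°, lat 43.50°.
Field (20°×10°, letters A–R): 153.68/20 → 7 → H, 43.50/10 → 4 → E; chars HE.
Square (2°×1°, digits 0–9): 13.68/2 → 6, 3.50/1 → 3; chars 63.

HE63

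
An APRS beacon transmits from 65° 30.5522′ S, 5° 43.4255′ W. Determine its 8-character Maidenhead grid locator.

IC74dl37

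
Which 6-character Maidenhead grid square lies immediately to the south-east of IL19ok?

IL19pj

Longitude subsquare o = 14; +1 → 15 = p.
Latitude subsquare k = 10; −1 → 9 = j.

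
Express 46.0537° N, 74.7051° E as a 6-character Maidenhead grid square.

Add 180° to longitude and 90° to latitude: 254.7051, 136.0537.
Field: 254.7051/20 → 12 → M, 136.0537/10 → 13 → N; chars MN.
Square: 14.7051/2 → 7, 6.0537/1 → 6; chars 76.
Subsquare: 0.7051/0.0833333 → 8 → i, 0.0537/0.0416667 → 1 → b; chars ib.

MN76ib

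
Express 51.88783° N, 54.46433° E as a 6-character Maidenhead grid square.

Shift to the Maidenhead origin (180°W, 90°S): lon 234.4643, lat 141.8878.
Field: lon ⌊234.4643/20⌋ = 11 → L; lat ⌊141.8878/10⌋ = 14 → O.
Square: lon ⌊14.4643/2⌋ = 7; lat ⌊1.8878/1⌋ = 1.
Subsquare: lon ⌊0.4643/0.0833333⌋ = 5 → f; lat ⌊0.8878/0.0416667⌋ = 21 → v.

LO71fv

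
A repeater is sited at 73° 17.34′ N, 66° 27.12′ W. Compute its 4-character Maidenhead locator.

FQ63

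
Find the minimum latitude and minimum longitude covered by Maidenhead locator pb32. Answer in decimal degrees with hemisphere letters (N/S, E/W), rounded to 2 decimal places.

Field P=15, B=1: +15·20° lon, +1·10° lat → SW at lon 120°, lat -80°.
Square 3, 2: +3·2° lon, +2·1° lat → SW at lon 126°, lat -78°.
latitude 78.00° S, longitude 126.00° E.

78.00° S, 126.00° E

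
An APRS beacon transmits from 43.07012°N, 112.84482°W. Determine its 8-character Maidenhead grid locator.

DN33nb86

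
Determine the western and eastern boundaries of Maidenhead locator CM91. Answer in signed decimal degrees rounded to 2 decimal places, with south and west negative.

Field C=2, M=12: +2·20° lon, +12·10° lat → SW at lon -140°, lat 30°.
Square 9, 1: +9·2° lon, +1·1° lat → SW at lon -122°, lat 31°.
Cell spans 2° lon × 1° lat.
west -122.00, east -120.00.

-122.00, -120.00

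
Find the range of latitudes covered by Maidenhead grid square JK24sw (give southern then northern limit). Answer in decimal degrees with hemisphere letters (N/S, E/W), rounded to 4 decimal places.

Field J=9, K=10: +9·20° lon, +10·10° lat → SW at lon 0°, lat 10°.
Square 2, 4: +2·2° lon, +4·1° lat → SW at lon 4°, lat 14°.
Subsquare s=18, w=22: +18·0.0833333° lon, +22·0.0416667° lat → SW at lon 5.5°, lat 14.9167°.
Cell spans 0.0833333° lon × 0.0416667° lat.
south 14.9167° N, north 14.9583° N.

14.9167° N, 14.9583° N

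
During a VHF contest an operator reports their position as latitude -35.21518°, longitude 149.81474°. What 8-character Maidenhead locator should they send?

QF44vs78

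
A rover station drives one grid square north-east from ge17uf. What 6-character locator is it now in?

Longitude subsquare u = 20; +1 → 21 = v.
Latitude subsquare f = 5; +1 → 6 = g.

GE17vg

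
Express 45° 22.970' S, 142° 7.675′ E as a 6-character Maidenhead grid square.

QE14bo

Offset from 180°W / 90°S: lon 322.1279°, lat 44.6172°.
Field (20°×10°, letters A–R): lon ⌊322.1279/20⌋ = 16 → Q; lat ⌊44.6172/10⌋ = 4 → E.
Square (2°×1°, digits 0–9): lon ⌊2.1279/2⌋ = 1; lat ⌊4.6172/1⌋ = 4.
Subsquare (5′×2.5′, letters a–x): lon ⌊0.1279/0.0833333⌋ = 1 → b; lat ⌊0.6172/0.0416667⌋ = 14 → o.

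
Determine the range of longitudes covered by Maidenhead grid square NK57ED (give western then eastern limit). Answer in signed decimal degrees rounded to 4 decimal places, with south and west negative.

90.3333, 90.4167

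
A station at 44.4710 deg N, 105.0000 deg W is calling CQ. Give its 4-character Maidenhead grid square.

DN74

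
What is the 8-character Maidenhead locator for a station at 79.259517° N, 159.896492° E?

Offset from 180°W / 90°S: lon 339.89649°, lat 169.25952°.
Field: 339.89649/20 → 16 → Q, 169.25952/10 → 16 → Q; chars QQ.
Square: 19.89649/2 → 9, 9.25952/1 → 9; chars 99.
Subsquare: 1.89649/0.0833333 → 22 → w, 0.25952/0.0416667 → 6 → g; chars wg.
Extended square: 0.06316/0.00833333 → 7, 0.00952/0.00416667 → 2; chars 72.

QQ99wg72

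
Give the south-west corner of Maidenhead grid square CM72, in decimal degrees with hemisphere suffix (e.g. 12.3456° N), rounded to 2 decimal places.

Field C=2, M=12: +2·20° lon, +12·10° lat → SW at lon -140°, lat 30°.
Square 7, 2: +7·2° lon, +2·1° lat → SW at lon -126°, lat 32°.
latitude 32.00° N, longitude 126.00° W.

32.00° N, 126.00° W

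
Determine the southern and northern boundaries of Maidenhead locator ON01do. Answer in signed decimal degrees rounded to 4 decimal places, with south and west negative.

Field O=14, N=13: +14·20° lon, +13·10° lat → SW at lon 100°, lat 40°.
Square 0, 1: +0·2° lon, +1·1° lat → SW at lon 100°, lat 41°.
Subsquare d=3, o=14: +3·0.0833333° lon, +14·0.0416667° lat → SW at lon 100.25°, lat 41.5833°.
Cell spans 0.0833333° lon × 0.0416667° lat.
south 41.5833, north 41.6250.

41.5833, 41.6250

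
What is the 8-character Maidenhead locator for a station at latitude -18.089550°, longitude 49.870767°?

LH41wv48

Add 180° to longitude and 90° to latitude: 229.87077, 71.91045.
Field: lon ⌊229.87077/20⌋ = 11 → L; lat ⌊71.91045/10⌋ = 7 → H.
Square: lon ⌊9.87077/2⌋ = 4; lat ⌊1.91045/1⌋ = 1.
Subsquare: lon ⌊1.87077/0.0833333⌋ = 22 → w; lat ⌊0.91045/0.0416667⌋ = 21 → v.
Extended square: lon ⌊0.03743/0.00833333⌋ = 4; lat ⌊0.03545/0.00416667⌋ = 8.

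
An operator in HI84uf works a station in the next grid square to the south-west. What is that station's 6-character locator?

HI84te

Longitude subsquare u = 20; −1 → 19 = t.
Latitude subsquare f = 5; −1 → 4 = e.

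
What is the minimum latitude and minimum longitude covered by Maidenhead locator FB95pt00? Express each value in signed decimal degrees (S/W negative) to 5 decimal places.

Field F=5, B=1: +5·20° lon, +1·10° lat → SW at lon -80°, lat -80°.
Square 9, 5: +9·2° lon, +5·1° lat → SW at lon -62°, lat -75°.
Subsquare p=15, t=19: +15·0.0833333° lon, +19·0.0416667° lat → SW at lon -60.75°, lat -74.2083°.
Extended square 0, 0: +0·0.00833333° lon, +0·0.00416667° lat → SW at lon -60.75°, lat -74.2083°.
latitude -74.20833, longitude -60.75000.

-74.20833, -60.75000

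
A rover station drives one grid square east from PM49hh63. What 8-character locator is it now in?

PM49hh73

Longitude extended square 6; +1 → 7.
The latitude characters are unchanged.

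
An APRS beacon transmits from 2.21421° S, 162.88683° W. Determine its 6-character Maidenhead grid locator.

AI87ns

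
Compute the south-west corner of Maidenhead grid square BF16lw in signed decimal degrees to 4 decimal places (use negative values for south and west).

Field B=1, F=5: +1·20° lon, +5·10° lat → SW at lon -160°, lat -40°.
Square 1, 6: +1·2° lon, +6·1° lat → SW at lon -158°, lat -34°.
Subsquare l=11, w=22: +11·0.0833333° lon, +22·0.0416667° lat → SW at lon -157.083°, lat -33.0833°.
latitude -33.0833, longitude -157.0833.

-33.0833, -157.0833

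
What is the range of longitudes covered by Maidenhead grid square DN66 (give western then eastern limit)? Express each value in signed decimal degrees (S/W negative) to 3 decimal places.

-108.000, -106.000

Field D=3, N=13: +3·20° lon, +13·10° lat → SW at lon -120°, lat 40°.
Square 6, 6: +6·2° lon, +6·1° lat → SW at lon -108°, lat 46°.
Cell spans 2° lon × 1° lat.
west -108.000, east -106.000.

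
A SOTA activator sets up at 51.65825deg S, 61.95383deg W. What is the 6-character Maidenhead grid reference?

FD98ai

Offset from 180°W / 90°S: lon 118.0462°, lat 38.3417°.
Field: lon ⌊118.0462/20⌋ = 5 → F; lat ⌊38.3417/10⌋ = 3 → D.
Square: lon ⌊18.0462/2⌋ = 9; lat ⌊8.3417/1⌋ = 8.
Subsquare: lon ⌊0.0462/0.0833333⌋ = 0 → a; lat ⌊0.3417/0.0416667⌋ = 8 → i.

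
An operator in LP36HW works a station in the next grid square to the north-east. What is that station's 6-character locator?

LP36ix

Longitude subsquare h = 7; +1 → 8 = i.
Latitude subsquare w = 22; +1 → 23 = x.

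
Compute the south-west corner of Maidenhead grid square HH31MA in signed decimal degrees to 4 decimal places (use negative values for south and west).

Field H=7, H=7: +7·20° lon, +7·10° lat → SW at lon -40°, lat -20°.
Square 3, 1: +3·2° lon, +1·1° lat → SW at lon -34°, lat -19°.
Subsquare m=12, a=0: +12·0.0833333° lon, +0·0.0416667° lat → SW at lon -33°, lat -19°.
latitude -19.0000, longitude -33.0000.

-19.0000, -33.0000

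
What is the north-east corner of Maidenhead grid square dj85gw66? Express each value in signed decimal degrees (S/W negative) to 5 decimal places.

5.94583, -103.44167

Field D=3, J=9: +3·20° lon, +9·10° lat → SW at lon -120°, lat 0°.
Square 8, 5: +8·2° lon, +5·1° lat → SW at lon -104°, lat 5°.
Subsquare g=6, w=22: +6·0.0833333° lon, +22·0.0416667° lat → SW at lon -103.5°, lat 5.91667°.
Extended square 6, 6: +6·0.00833333° lon, +6·0.00416667° lat → SW at lon -103.45°, lat 5.94167°.
Cell spans 0.00833333° lon × 0.00416667° lat. NE corner is SW corner plus one full cell.
latitude 5.94583, longitude -103.44167.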